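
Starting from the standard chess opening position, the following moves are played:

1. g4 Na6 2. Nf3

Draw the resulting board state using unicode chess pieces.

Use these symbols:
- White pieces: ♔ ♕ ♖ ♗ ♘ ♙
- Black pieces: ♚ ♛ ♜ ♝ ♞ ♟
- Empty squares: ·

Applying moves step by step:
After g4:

♜ ♞ ♝ ♛ ♚ ♝ ♞ ♜
♟ ♟ ♟ ♟ ♟ ♟ ♟ ♟
· · · · · · · ·
· · · · · · · ·
· · · · · · ♙ ·
· · · · · · · ·
♙ ♙ ♙ ♙ ♙ ♙ · ♙
♖ ♘ ♗ ♕ ♔ ♗ ♘ ♖


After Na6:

♜ · ♝ ♛ ♚ ♝ ♞ ♜
♟ ♟ ♟ ♟ ♟ ♟ ♟ ♟
♞ · · · · · · ·
· · · · · · · ·
· · · · · · ♙ ·
· · · · · · · ·
♙ ♙ ♙ ♙ ♙ ♙ · ♙
♖ ♘ ♗ ♕ ♔ ♗ ♘ ♖


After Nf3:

♜ · ♝ ♛ ♚ ♝ ♞ ♜
♟ ♟ ♟ ♟ ♟ ♟ ♟ ♟
♞ · · · · · · ·
· · · · · · · ·
· · · · · · ♙ ·
· · · · · ♘ · ·
♙ ♙ ♙ ♙ ♙ ♙ · ♙
♖ ♘ ♗ ♕ ♔ ♗ · ♖



  a b c d e f g h
  ─────────────────
8│♜ · ♝ ♛ ♚ ♝ ♞ ♜│8
7│♟ ♟ ♟ ♟ ♟ ♟ ♟ ♟│7
6│♞ · · · · · · ·│6
5│· · · · · · · ·│5
4│· · · · · · ♙ ·│4
3│· · · · · ♘ · ·│3
2│♙ ♙ ♙ ♙ ♙ ♙ · ♙│2
1│♖ ♘ ♗ ♕ ♔ ♗ · ♖│1
  ─────────────────
  a b c d e f g h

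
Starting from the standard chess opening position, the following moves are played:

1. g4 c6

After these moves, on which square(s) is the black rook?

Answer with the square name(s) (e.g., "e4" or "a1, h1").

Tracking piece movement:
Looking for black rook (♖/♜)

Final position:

  a b c d e f g h
  ─────────────────
8│♜ ♞ ♝ ♛ ♚ ♝ ♞ ♜│8
7│♟ ♟ · ♟ ♟ ♟ ♟ ♟│7
6│· · ♟ · · · · ·│6
5│· · · · · · · ·│5
4│· · · · · · ♙ ·│4
3│· · · · · · · ·│3
2│♙ ♙ ♙ ♙ ♙ ♙ · ♙│2
1│♖ ♘ ♗ ♕ ♔ ♗ ♘ ♖│1
  ─────────────────
  a b c d e f g h


a8, h8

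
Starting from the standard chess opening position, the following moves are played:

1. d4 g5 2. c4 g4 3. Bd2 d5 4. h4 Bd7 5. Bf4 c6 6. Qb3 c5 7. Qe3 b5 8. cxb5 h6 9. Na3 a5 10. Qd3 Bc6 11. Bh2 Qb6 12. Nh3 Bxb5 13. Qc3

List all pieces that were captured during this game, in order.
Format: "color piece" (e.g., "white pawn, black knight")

Tracking captures:
  cxb5: captured black pawn
  Bxb5: captured white pawn

black pawn, white pawn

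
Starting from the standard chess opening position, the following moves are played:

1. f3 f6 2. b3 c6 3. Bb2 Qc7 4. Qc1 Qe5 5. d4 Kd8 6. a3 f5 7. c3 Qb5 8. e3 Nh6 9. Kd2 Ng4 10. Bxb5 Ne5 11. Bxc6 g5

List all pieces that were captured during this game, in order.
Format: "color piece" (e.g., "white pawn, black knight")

Tracking captures:
  Bxb5: captured black queen
  Bxc6: captured black pawn

black queen, black pawn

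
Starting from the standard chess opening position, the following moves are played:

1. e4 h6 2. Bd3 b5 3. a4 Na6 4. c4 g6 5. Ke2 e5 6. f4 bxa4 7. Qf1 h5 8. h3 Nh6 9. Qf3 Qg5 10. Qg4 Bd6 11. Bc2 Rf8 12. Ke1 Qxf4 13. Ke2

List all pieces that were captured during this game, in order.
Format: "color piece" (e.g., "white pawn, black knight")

Tracking captures:
  bxa4: captured white pawn
  Qxf4: captured white pawn

white pawn, white pawn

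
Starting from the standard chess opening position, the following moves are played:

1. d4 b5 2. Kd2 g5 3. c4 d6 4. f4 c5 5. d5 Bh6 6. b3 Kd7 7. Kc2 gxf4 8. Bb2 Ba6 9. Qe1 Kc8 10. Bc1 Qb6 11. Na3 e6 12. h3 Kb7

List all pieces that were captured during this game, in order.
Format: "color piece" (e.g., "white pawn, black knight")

Tracking captures:
  gxf4: captured white pawn

white pawn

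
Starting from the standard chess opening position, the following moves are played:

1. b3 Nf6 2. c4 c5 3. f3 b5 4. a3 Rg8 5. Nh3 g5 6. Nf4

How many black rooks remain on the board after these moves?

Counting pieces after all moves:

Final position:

  a b c d e f g h
  ─────────────────
8│♜ ♞ ♝ ♛ ♚ ♝ ♜ ·│8
7│♟ · · ♟ ♟ ♟ · ♟│7
6│· · · · · ♞ · ·│6
5│· ♟ ♟ · · · ♟ ·│5
4│· · ♙ · · ♘ · ·│4
3│♙ ♙ · · · ♙ · ·│3
2│· · · ♙ ♙ · ♙ ♙│2
1│♖ ♘ ♗ ♕ ♔ ♗ · ♖│1
  ─────────────────
  a b c d e f g h


2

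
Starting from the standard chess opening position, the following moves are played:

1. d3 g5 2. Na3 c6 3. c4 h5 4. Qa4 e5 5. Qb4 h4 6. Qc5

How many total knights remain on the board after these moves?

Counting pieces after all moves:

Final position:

  a b c d e f g h
  ─────────────────
8│♜ ♞ ♝ ♛ ♚ ♝ ♞ ♜│8
7│♟ ♟ · ♟ · ♟ · ·│7
6│· · ♟ · · · · ·│6
5│· · ♕ · ♟ · ♟ ·│5
4│· · ♙ · · · · ♟│4
3│♘ · · ♙ · · · ·│3
2│♙ ♙ · · ♙ ♙ ♙ ♙│2
1│♖ · ♗ · ♔ ♗ ♘ ♖│1
  ─────────────────
  a b c d e f g h


4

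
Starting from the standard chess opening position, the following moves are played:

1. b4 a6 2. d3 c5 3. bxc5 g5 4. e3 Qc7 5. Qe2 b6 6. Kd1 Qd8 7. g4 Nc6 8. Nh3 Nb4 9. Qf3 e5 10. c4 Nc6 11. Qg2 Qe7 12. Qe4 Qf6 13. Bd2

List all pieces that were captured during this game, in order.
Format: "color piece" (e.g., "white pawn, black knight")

Tracking captures:
  bxc5: captured black pawn

black pawn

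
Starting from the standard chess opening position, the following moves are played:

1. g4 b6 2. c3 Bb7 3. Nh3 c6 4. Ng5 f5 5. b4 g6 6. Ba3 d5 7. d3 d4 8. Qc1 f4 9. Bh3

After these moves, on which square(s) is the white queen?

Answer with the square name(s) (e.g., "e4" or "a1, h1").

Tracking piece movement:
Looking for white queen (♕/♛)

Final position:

  a b c d e f g h
  ─────────────────
8│♜ ♞ · ♛ ♚ ♝ ♞ ♜│8
7│♟ ♝ · · ♟ · · ♟│7
6│· ♟ ♟ · · · ♟ ·│6
5│· · · · · · ♘ ·│5
4│· ♙ · ♟ · ♟ ♙ ·│4
3│♗ · ♙ ♙ · · · ♗│3
2│♙ · · · ♙ ♙ · ♙│2
1│♖ ♘ ♕ · ♔ · · ♖│1
  ─────────────────
  a b c d e f g h


c1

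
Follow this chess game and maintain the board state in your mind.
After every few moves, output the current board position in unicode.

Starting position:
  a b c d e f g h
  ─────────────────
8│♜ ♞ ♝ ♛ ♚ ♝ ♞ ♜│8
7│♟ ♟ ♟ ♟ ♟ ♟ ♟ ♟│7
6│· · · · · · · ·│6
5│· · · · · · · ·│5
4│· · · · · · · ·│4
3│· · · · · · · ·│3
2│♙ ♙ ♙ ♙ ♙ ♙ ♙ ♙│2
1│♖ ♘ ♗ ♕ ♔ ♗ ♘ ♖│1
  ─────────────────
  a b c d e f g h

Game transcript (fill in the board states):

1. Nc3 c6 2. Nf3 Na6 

  a b c d e f g h
  ─────────────────
8│♜ · ♝ ♛ ♚ ♝ ♞ ♜│8
7│♟ ♟ · ♟ ♟ ♟ ♟ ♟│7
6│♞ · ♟ · · · · ·│6
5│· · · · · · · ·│5
4│· · · · · · · ·│4
3│· · ♘ · · ♘ · ·│3
2│♙ ♙ ♙ ♙ ♙ ♙ ♙ ♙│2
1│♖ · ♗ ♕ ♔ ♗ · ♖│1
  ─────────────────
  a b c d e f g h

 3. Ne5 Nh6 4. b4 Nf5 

  a b c d e f g h
  ─────────────────
8│♜ · ♝ ♛ ♚ ♝ · ♜│8
7│♟ ♟ · ♟ ♟ ♟ ♟ ♟│7
6│♞ · ♟ · · · · ·│6
5│· · · · ♘ ♞ · ·│5
4│· ♙ · · · · · ·│4
3│· · ♘ · · · · ·│3
2│♙ · ♙ ♙ ♙ ♙ ♙ ♙│2
1│♖ · ♗ ♕ ♔ ♗ · ♖│1
  ─────────────────
  a b c d e f g h

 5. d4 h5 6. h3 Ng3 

  a b c d e f g h
  ─────────────────
8│♜ · ♝ ♛ ♚ ♝ · ♜│8
7│♟ ♟ · ♟ ♟ ♟ ♟ ·│7
6│♞ · ♟ · · · · ·│6
5│· · · · ♘ · · ♟│5
4│· ♙ · ♙ · · · ·│4
3│· · ♘ · · · ♞ ♙│3
2│♙ · ♙ · ♙ ♙ ♙ ·│2
1│♖ · ♗ ♕ ♔ ♗ · ♖│1
  ─────────────────
  a b c d e f g h

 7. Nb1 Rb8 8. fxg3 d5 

  a b c d e f g h
  ─────────────────
8│· ♜ ♝ ♛ ♚ ♝ · ♜│8
7│♟ ♟ · · ♟ ♟ ♟ ·│7
6│♞ · ♟ · · · · ·│6
5│· · · ♟ ♘ · · ♟│5
4│· ♙ · ♙ · · · ·│4
3│· · · · · · ♙ ♙│3
2│♙ · ♙ · ♙ · ♙ ·│2
1│♖ ♘ ♗ ♕ ♔ ♗ · ♖│1
  ─────────────────
  a b c d e f g h

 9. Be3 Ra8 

  a b c d e f g h
  ─────────────────
8│♜ · ♝ ♛ ♚ ♝ · ♜│8
7│♟ ♟ · · ♟ ♟ ♟ ·│7
6│♞ · ♟ · · · · ·│6
5│· · · ♟ ♘ · · ♟│5
4│· ♙ · ♙ · · · ·│4
3│· · · · ♗ · ♙ ♙│3
2│♙ · ♙ · ♙ · ♙ ·│2
1│♖ ♘ · ♕ ♔ ♗ · ♖│1
  ─────────────────
  a b c d e f g h


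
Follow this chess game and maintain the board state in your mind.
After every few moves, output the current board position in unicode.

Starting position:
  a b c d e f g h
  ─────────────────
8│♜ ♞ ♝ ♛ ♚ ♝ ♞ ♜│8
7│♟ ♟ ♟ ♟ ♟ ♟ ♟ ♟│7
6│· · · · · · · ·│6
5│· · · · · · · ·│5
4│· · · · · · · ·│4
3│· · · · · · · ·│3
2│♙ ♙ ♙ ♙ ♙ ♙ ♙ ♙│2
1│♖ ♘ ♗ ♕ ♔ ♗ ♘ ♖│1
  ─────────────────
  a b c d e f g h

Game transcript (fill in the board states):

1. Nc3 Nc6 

  a b c d e f g h
  ─────────────────
8│♜ · ♝ ♛ ♚ ♝ ♞ ♜│8
7│♟ ♟ ♟ ♟ ♟ ♟ ♟ ♟│7
6│· · ♞ · · · · ·│6
5│· · · · · · · ·│5
4│· · · · · · · ·│4
3│· · ♘ · · · · ·│3
2│♙ ♙ ♙ ♙ ♙ ♙ ♙ ♙│2
1│♖ · ♗ ♕ ♔ ♗ ♘ ♖│1
  ─────────────────
  a b c d e f g h

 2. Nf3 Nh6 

  a b c d e f g h
  ─────────────────
8│♜ · ♝ ♛ ♚ ♝ · ♜│8
7│♟ ♟ ♟ ♟ ♟ ♟ ♟ ♟│7
6│· · ♞ · · · · ♞│6
5│· · · · · · · ·│5
4│· · · · · · · ·│4
3│· · ♘ · · ♘ · ·│3
2│♙ ♙ ♙ ♙ ♙ ♙ ♙ ♙│2
1│♖ · ♗ ♕ ♔ ♗ · ♖│1
  ─────────────────
  a b c d e f g h

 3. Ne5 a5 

  a b c d e f g h
  ─────────────────
8│♜ · ♝ ♛ ♚ ♝ · ♜│8
7│· ♟ ♟ ♟ ♟ ♟ ♟ ♟│7
6│· · ♞ · · · · ♞│6
5│♟ · · · ♘ · · ·│5
4│· · · · · · · ·│4
3│· · ♘ · · · · ·│3
2│♙ ♙ ♙ ♙ ♙ ♙ ♙ ♙│2
1│♖ · ♗ ♕ ♔ ♗ · ♖│1
  ─────────────────
  a b c d e f g h



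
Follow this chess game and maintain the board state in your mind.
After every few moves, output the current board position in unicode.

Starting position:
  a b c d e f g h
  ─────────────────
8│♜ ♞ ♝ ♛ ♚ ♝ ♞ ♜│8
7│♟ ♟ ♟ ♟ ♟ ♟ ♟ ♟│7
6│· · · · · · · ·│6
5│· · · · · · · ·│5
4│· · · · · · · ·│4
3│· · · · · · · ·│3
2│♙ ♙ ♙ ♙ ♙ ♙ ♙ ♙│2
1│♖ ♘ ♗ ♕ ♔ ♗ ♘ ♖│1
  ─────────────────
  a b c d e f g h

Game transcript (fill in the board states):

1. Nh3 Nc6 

  a b c d e f g h
  ─────────────────
8│♜ · ♝ ♛ ♚ ♝ ♞ ♜│8
7│♟ ♟ ♟ ♟ ♟ ♟ ♟ ♟│7
6│· · ♞ · · · · ·│6
5│· · · · · · · ·│5
4│· · · · · · · ·│4
3│· · · · · · · ♘│3
2│♙ ♙ ♙ ♙ ♙ ♙ ♙ ♙│2
1│♖ ♘ ♗ ♕ ♔ ♗ · ♖│1
  ─────────────────
  a b c d e f g h

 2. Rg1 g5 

  a b c d e f g h
  ─────────────────
8│♜ · ♝ ♛ ♚ ♝ ♞ ♜│8
7│♟ ♟ ♟ ♟ ♟ ♟ · ♟│7
6│· · ♞ · · · · ·│6
5│· · · · · · ♟ ·│5
4│· · · · · · · ·│4
3│· · · · · · · ♘│3
2│♙ ♙ ♙ ♙ ♙ ♙ ♙ ♙│2
1│♖ ♘ ♗ ♕ ♔ ♗ ♖ ·│1
  ─────────────────
  a b c d e f g h

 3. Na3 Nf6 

  a b c d e f g h
  ─────────────────
8│♜ · ♝ ♛ ♚ ♝ · ♜│8
7│♟ ♟ ♟ ♟ ♟ ♟ · ♟│7
6│· · ♞ · · ♞ · ·│6
5│· · · · · · ♟ ·│5
4│· · · · · · · ·│4
3│♘ · · · · · · ♘│3
2│♙ ♙ ♙ ♙ ♙ ♙ ♙ ♙│2
1│♖ · ♗ ♕ ♔ ♗ ♖ ·│1
  ─────────────────
  a b c d e f g h

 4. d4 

  a b c d e f g h
  ─────────────────
8│♜ · ♝ ♛ ♚ ♝ · ♜│8
7│♟ ♟ ♟ ♟ ♟ ♟ · ♟│7
6│· · ♞ · · ♞ · ·│6
5│· · · · · · ♟ ·│5
4│· · · ♙ · · · ·│4
3│♘ · · · · · · ♘│3
2│♙ ♙ ♙ · ♙ ♙ ♙ ♙│2
1│♖ · ♗ ♕ ♔ ♗ ♖ ·│1
  ─────────────────
  a b c d e f g h


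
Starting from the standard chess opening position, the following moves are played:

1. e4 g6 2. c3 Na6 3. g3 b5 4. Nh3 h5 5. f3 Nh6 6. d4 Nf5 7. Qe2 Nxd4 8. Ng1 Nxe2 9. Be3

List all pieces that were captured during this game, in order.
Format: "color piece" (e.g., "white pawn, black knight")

Tracking captures:
  Nxd4: captured white pawn
  Nxe2: captured white queen

white pawn, white queen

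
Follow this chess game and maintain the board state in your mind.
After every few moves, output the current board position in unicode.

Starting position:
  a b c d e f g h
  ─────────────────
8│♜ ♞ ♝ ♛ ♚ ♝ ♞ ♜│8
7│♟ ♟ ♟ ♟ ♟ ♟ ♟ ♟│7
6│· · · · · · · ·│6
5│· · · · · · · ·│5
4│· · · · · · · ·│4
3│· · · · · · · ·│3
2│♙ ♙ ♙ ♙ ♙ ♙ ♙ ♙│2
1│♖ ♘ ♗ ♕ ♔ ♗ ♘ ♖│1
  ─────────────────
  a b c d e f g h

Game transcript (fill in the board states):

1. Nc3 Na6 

  a b c d e f g h
  ─────────────────
8│♜ · ♝ ♛ ♚ ♝ ♞ ♜│8
7│♟ ♟ ♟ ♟ ♟ ♟ ♟ ♟│7
6│♞ · · · · · · ·│6
5│· · · · · · · ·│5
4│· · · · · · · ·│4
3│· · ♘ · · · · ·│3
2│♙ ♙ ♙ ♙ ♙ ♙ ♙ ♙│2
1│♖ · ♗ ♕ ♔ ♗ ♘ ♖│1
  ─────────────────
  a b c d e f g h

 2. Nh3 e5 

  a b c d e f g h
  ─────────────────
8│♜ · ♝ ♛ ♚ ♝ ♞ ♜│8
7│♟ ♟ ♟ ♟ · ♟ ♟ ♟│7
6│♞ · · · · · · ·│6
5│· · · · ♟ · · ·│5
4│· · · · · · · ·│4
3│· · ♘ · · · · ♘│3
2│♙ ♙ ♙ ♙ ♙ ♙ ♙ ♙│2
1│♖ · ♗ ♕ ♔ ♗ · ♖│1
  ─────────────────
  a b c d e f g h

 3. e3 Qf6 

  a b c d e f g h
  ─────────────────
8│♜ · ♝ · ♚ ♝ ♞ ♜│8
7│♟ ♟ ♟ ♟ · ♟ ♟ ♟│7
6│♞ · · · · ♛ · ·│6
5│· · · · ♟ · · ·│5
4│· · · · · · · ·│4
3│· · ♘ · ♙ · · ♘│3
2│♙ ♙ ♙ ♙ · ♙ ♙ ♙│2
1│♖ · ♗ ♕ ♔ ♗ · ♖│1
  ─────────────────
  a b c d e f g h

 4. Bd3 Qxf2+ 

  a b c d e f g h
  ─────────────────
8│♜ · ♝ · ♚ ♝ ♞ ♜│8
7│♟ ♟ ♟ ♟ · ♟ ♟ ♟│7
6│♞ · · · · · · ·│6
5│· · · · ♟ · · ·│5
4│· · · · · · · ·│4
3│· · ♘ ♗ ♙ · · ♘│3
2│♙ ♙ ♙ ♙ · ♛ ♙ ♙│2
1│♖ · ♗ ♕ ♔ · · ♖│1
  ─────────────────
  a b c d e f g h



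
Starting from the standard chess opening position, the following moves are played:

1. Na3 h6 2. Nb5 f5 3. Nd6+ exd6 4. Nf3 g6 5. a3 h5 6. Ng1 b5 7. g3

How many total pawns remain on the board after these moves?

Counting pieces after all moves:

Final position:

  a b c d e f g h
  ─────────────────
8│♜ ♞ ♝ ♛ ♚ ♝ ♞ ♜│8
7│♟ · ♟ ♟ · · · ·│7
6│· · · ♟ · · ♟ ·│6
5│· ♟ · · · ♟ · ♟│5
4│· · · · · · · ·│4
3│♙ · · · · · ♙ ·│3
2│· ♙ ♙ ♙ ♙ ♙ · ♙│2
1│♖ · ♗ ♕ ♔ ♗ ♘ ♖│1
  ─────────────────
  a b c d e f g h


16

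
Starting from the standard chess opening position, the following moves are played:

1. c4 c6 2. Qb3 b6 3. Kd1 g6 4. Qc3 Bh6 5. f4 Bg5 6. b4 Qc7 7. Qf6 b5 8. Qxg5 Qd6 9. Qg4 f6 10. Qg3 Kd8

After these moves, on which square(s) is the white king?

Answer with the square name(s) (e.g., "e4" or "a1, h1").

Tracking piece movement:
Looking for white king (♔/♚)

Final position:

  a b c d e f g h
  ─────────────────
8│♜ ♞ ♝ ♚ · · ♞ ♜│8
7│♟ · · ♟ ♟ · · ♟│7
6│· · ♟ ♛ · ♟ ♟ ·│6
5│· ♟ · · · · · ·│5
4│· ♙ ♙ · · ♙ · ·│4
3│· · · · · · ♕ ·│3
2│♙ · · ♙ ♙ · ♙ ♙│2
1│♖ ♘ ♗ ♔ · ♗ ♘ ♖│1
  ─────────────────
  a b c d e f g h


d1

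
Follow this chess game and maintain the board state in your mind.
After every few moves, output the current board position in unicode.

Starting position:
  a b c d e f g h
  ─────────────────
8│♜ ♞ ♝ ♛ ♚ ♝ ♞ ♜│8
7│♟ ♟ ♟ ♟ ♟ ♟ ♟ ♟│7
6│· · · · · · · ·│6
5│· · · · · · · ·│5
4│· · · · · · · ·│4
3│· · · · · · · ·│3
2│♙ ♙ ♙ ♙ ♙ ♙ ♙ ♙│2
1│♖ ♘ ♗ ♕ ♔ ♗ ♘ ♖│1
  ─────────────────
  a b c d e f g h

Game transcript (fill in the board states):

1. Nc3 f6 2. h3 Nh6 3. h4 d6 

  a b c d e f g h
  ─────────────────
8│♜ ♞ ♝ ♛ ♚ ♝ · ♜│8
7│♟ ♟ ♟ · ♟ · ♟ ♟│7
6│· · · ♟ · ♟ · ♞│6
5│· · · · · · · ·│5
4│· · · · · · · ♙│4
3│· · ♘ · · · · ·│3
2│♙ ♙ ♙ ♙ ♙ ♙ ♙ ·│2
1│♖ · ♗ ♕ ♔ ♗ ♘ ♖│1
  ─────────────────
  a b c d e f g h

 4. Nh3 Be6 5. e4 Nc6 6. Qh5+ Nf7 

  a b c d e f g h
  ─────────────────
8│♜ · · ♛ ♚ ♝ · ♜│8
7│♟ ♟ ♟ · ♟ ♞ ♟ ♟│7
6│· · ♞ ♟ ♝ ♟ · ·│6
5│· · · · · · · ♕│5
4│· · · · ♙ · · ♙│4
3│· · ♘ · · · · ♘│3
2│♙ ♙ ♙ ♙ · ♙ ♙ ·│2
1│♖ · ♗ · ♔ ♗ · ♖│1
  ─────────────────
  a b c d e f g h

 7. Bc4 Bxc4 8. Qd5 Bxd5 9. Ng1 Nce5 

  a b c d e f g h
  ─────────────────
8│♜ · · ♛ ♚ ♝ · ♜│8
7│♟ ♟ ♟ · ♟ ♞ ♟ ♟│7
6│· · · ♟ · ♟ · ·│6
5│· · · ♝ ♞ · · ·│5
4│· · · · ♙ · · ♙│4
3│· · ♘ · · · · ·│3
2│♙ ♙ ♙ ♙ · ♙ ♙ ·│2
1│♖ · ♗ · ♔ · ♘ ♖│1
  ─────────────────
  a b c d e f g h

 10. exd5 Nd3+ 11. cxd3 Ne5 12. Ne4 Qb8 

  a b c d e f g h
  ─────────────────
8│♜ ♛ · · ♚ ♝ · ♜│8
7│♟ ♟ ♟ · ♟ · ♟ ♟│7
6│· · · ♟ · ♟ · ·│6
5│· · · ♙ ♞ · · ·│5
4│· · · · ♘ · · ♙│4
3│· · · ♙ · · · ·│3
2│♙ ♙ · ♙ · ♙ ♙ ·│2
1│♖ · ♗ · ♔ · ♘ ♖│1
  ─────────────────
  a b c d e f g h

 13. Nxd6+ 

  a b c d e f g h
  ─────────────────
8│♜ ♛ · · ♚ ♝ · ♜│8
7│♟ ♟ ♟ · ♟ · ♟ ♟│7
6│· · · ♘ · ♟ · ·│6
5│· · · ♙ ♞ · · ·│5
4│· · · · · · · ♙│4
3│· · · ♙ · · · ·│3
2│♙ ♙ · ♙ · ♙ ♙ ·│2
1│♖ · ♗ · ♔ · ♘ ♖│1
  ─────────────────
  a b c d e f g h


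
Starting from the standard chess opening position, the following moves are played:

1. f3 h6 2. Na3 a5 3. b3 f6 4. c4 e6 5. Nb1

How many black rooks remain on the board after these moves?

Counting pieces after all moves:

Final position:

  a b c d e f g h
  ─────────────────
8│♜ ♞ ♝ ♛ ♚ ♝ ♞ ♜│8
7│· ♟ ♟ ♟ · · ♟ ·│7
6│· · · · ♟ ♟ · ♟│6
5│♟ · · · · · · ·│5
4│· · ♙ · · · · ·│4
3│· ♙ · · · ♙ · ·│3
2│♙ · · ♙ ♙ · ♙ ♙│2
1│♖ ♘ ♗ ♕ ♔ ♗ ♘ ♖│1
  ─────────────────
  a b c d e f g h


2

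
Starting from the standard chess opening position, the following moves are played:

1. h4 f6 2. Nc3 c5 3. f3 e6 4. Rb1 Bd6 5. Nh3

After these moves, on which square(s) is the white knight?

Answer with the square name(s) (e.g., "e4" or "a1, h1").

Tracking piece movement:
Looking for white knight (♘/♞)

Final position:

  a b c d e f g h
  ─────────────────
8│♜ ♞ ♝ ♛ ♚ · ♞ ♜│8
7│♟ ♟ · ♟ · · ♟ ♟│7
6│· · · ♝ ♟ ♟ · ·│6
5│· · ♟ · · · · ·│5
4│· · · · · · · ♙│4
3│· · ♘ · · ♙ · ♘│3
2│♙ ♙ ♙ ♙ ♙ · ♙ ·│2
1│· ♖ ♗ ♕ ♔ ♗ · ♖│1
  ─────────────────
  a b c d e f g h


c3, h3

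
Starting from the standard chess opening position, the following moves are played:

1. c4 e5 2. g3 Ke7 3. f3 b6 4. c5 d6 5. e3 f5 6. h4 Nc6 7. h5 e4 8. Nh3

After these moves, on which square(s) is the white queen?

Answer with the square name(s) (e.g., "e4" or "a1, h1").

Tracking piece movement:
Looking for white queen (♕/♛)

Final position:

  a b c d e f g h
  ─────────────────
8│♜ · ♝ ♛ · ♝ ♞ ♜│8
7│♟ · ♟ · ♚ · ♟ ♟│7
6│· ♟ ♞ ♟ · · · ·│6
5│· · ♙ · · ♟ · ♙│5
4│· · · · ♟ · · ·│4
3│· · · · ♙ ♙ ♙ ♘│3
2│♙ ♙ · ♙ · · · ·│2
1│♖ ♘ ♗ ♕ ♔ ♗ · ♖│1
  ─────────────────
  a b c d e f g h


d1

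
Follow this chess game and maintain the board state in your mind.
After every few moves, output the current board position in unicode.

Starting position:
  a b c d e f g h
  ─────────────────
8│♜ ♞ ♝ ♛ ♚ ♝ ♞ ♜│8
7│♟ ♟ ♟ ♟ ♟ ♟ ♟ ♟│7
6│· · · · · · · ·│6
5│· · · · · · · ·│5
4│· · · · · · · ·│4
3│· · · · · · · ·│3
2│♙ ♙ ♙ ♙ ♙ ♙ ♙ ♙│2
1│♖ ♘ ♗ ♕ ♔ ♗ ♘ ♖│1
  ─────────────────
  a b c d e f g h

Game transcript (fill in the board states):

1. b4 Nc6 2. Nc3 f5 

  a b c d e f g h
  ─────────────────
8│♜ · ♝ ♛ ♚ ♝ ♞ ♜│8
7│♟ ♟ ♟ ♟ ♟ · ♟ ♟│7
6│· · ♞ · · · · ·│6
5│· · · · · ♟ · ·│5
4│· ♙ · · · · · ·│4
3│· · ♘ · · · · ·│3
2│♙ · ♙ ♙ ♙ ♙ ♙ ♙│2
1│♖ · ♗ ♕ ♔ ♗ ♘ ♖│1
  ─────────────────
  a b c d e f g h

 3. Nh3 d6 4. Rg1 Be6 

  a b c d e f g h
  ─────────────────
8│♜ · · ♛ ♚ ♝ ♞ ♜│8
7│♟ ♟ ♟ · ♟ · ♟ ♟│7
6│· · ♞ ♟ ♝ · · ·│6
5│· · · · · ♟ · ·│5
4│· ♙ · · · · · ·│4
3│· · ♘ · · · · ♘│3
2│♙ · ♙ ♙ ♙ ♙ ♙ ♙│2
1│♖ · ♗ ♕ ♔ ♗ ♖ ·│1
  ─────────────────
  a b c d e f g h

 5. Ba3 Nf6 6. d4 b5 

  a b c d e f g h
  ─────────────────
8│♜ · · ♛ ♚ ♝ · ♜│8
7│♟ · ♟ · ♟ · ♟ ♟│7
6│· · ♞ ♟ ♝ ♞ · ·│6
5│· ♟ · · · ♟ · ·│5
4│· ♙ · ♙ · · · ·│4
3│♗ · ♘ · · · · ♘│3
2│♙ · ♙ · ♙ ♙ ♙ ♙│2
1│♖ · · ♕ ♔ ♗ ♖ ·│1
  ─────────────────
  a b c d e f g h

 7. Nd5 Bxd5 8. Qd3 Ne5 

  a b c d e f g h
  ─────────────────
8│♜ · · ♛ ♚ ♝ · ♜│8
7│♟ · ♟ · ♟ · ♟ ♟│7
6│· · · ♟ · ♞ · ·│6
5│· ♟ · ♝ ♞ ♟ · ·│5
4│· ♙ · ♙ · · · ·│4
3│♗ · · ♕ · · · ♘│3
2│♙ · ♙ · ♙ ♙ ♙ ♙│2
1│♖ · · · ♔ ♗ ♖ ·│1
  ─────────────────
  a b c d e f g h

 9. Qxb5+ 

  a b c d e f g h
  ─────────────────
8│♜ · · ♛ ♚ ♝ · ♜│8
7│♟ · ♟ · ♟ · ♟ ♟│7
6│· · · ♟ · ♞ · ·│6
5│· ♕ · ♝ ♞ ♟ · ·│5
4│· ♙ · ♙ · · · ·│4
3│♗ · · · · · · ♘│3
2│♙ · ♙ · ♙ ♙ ♙ ♙│2
1│♖ · · · ♔ ♗ ♖ ·│1
  ─────────────────
  a b c d e f g h


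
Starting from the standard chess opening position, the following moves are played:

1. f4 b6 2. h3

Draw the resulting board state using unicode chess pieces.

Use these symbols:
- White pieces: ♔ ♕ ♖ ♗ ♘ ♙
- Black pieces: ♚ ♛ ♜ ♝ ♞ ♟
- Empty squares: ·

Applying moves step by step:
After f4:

♜ ♞ ♝ ♛ ♚ ♝ ♞ ♜
♟ ♟ ♟ ♟ ♟ ♟ ♟ ♟
· · · · · · · ·
· · · · · · · ·
· · · · · ♙ · ·
· · · · · · · ·
♙ ♙ ♙ ♙ ♙ · ♙ ♙
♖ ♘ ♗ ♕ ♔ ♗ ♘ ♖


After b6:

♜ ♞ ♝ ♛ ♚ ♝ ♞ ♜
♟ · ♟ ♟ ♟ ♟ ♟ ♟
· ♟ · · · · · ·
· · · · · · · ·
· · · · · ♙ · ·
· · · · · · · ·
♙ ♙ ♙ ♙ ♙ · ♙ ♙
♖ ♘ ♗ ♕ ♔ ♗ ♘ ♖


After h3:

♜ ♞ ♝ ♛ ♚ ♝ ♞ ♜
♟ · ♟ ♟ ♟ ♟ ♟ ♟
· ♟ · · · · · ·
· · · · · · · ·
· · · · · ♙ · ·
· · · · · · · ♙
♙ ♙ ♙ ♙ ♙ · ♙ ·
♖ ♘ ♗ ♕ ♔ ♗ ♘ ♖



  a b c d e f g h
  ─────────────────
8│♜ ♞ ♝ ♛ ♚ ♝ ♞ ♜│8
7│♟ · ♟ ♟ ♟ ♟ ♟ ♟│7
6│· ♟ · · · · · ·│6
5│· · · · · · · ·│5
4│· · · · · ♙ · ·│4
3│· · · · · · · ♙│3
2│♙ ♙ ♙ ♙ ♙ · ♙ ·│2
1│♖ ♘ ♗ ♕ ♔ ♗ ♘ ♖│1
  ─────────────────
  a b c d e f g h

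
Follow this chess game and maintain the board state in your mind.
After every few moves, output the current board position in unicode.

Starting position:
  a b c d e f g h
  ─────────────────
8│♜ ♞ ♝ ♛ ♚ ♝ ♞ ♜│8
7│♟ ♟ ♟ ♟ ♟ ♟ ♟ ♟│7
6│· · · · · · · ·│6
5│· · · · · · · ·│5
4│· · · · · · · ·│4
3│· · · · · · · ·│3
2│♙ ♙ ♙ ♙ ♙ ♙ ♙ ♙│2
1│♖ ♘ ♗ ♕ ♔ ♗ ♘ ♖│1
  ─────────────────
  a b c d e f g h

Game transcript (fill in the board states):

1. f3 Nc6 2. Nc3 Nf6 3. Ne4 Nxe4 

  a b c d e f g h
  ─────────────────
8│♜ · ♝ ♛ ♚ ♝ · ♜│8
7│♟ ♟ ♟ ♟ ♟ ♟ ♟ ♟│7
6│· · ♞ · · · · ·│6
5│· · · · · · · ·│5
4│· · · · ♞ · · ·│4
3│· · · · · ♙ · ·│3
2│♙ ♙ ♙ ♙ ♙ · ♙ ♙│2
1│♖ · ♗ ♕ ♔ ♗ ♘ ♖│1
  ─────────────────
  a b c d e f g h

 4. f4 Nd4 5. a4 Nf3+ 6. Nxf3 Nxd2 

  a b c d e f g h
  ─────────────────
8│♜ · ♝ ♛ ♚ ♝ · ♜│8
7│♟ ♟ ♟ ♟ ♟ ♟ ♟ ♟│7
6│· · · · · · · ·│6
5│· · · · · · · ·│5
4│♙ · · · · ♙ · ·│4
3│· · · · · ♘ · ·│3
2│· ♙ ♙ ♞ ♙ · ♙ ♙│2
1│♖ · ♗ ♕ ♔ ♗ · ♖│1
  ─────────────────
  a b c d e f g h

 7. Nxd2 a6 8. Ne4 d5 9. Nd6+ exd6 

  a b c d e f g h
  ─────────────────
8│♜ · ♝ ♛ ♚ ♝ · ♜│8
7│· ♟ ♟ · · ♟ ♟ ♟│7
6│♟ · · ♟ · · · ·│6
5│· · · ♟ · · · ·│5
4│♙ · · · · ♙ · ·│4
3│· · · · · · · ·│3
2│· ♙ ♙ · ♙ · ♙ ♙│2
1│♖ · ♗ ♕ ♔ ♗ · ♖│1
  ─────────────────
  a b c d e f g h

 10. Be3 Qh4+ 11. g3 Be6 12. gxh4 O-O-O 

  a b c d e f g h
  ─────────────────
8│· · ♚ ♜ · ♝ · ♜│8
7│· ♟ ♟ · · ♟ ♟ ♟│7
6│♟ · · ♟ ♝ · · ·│6
5│· · · ♟ · · · ·│5
4│♙ · · · · ♙ · ♙│4
3│· · · · ♗ · · ·│3
2│· ♙ ♙ · ♙ · · ♙│2
1│♖ · · ♕ ♔ ♗ · ♖│1
  ─────────────────
  a b c d e f g h

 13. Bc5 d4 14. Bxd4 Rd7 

  a b c d e f g h
  ─────────────────
8│· · ♚ · · ♝ · ♜│8
7│· ♟ ♟ ♜ · ♟ ♟ ♟│7
6│♟ · · ♟ ♝ · · ·│6
5│· · · · · · · ·│5
4│♙ · · ♗ · ♙ · ♙│4
3│· · · · · · · ·│3
2│· ♙ ♙ · ♙ · · ♙│2
1│♖ · · ♕ ♔ ♗ · ♖│1
  ─────────────────
  a b c d e f g h


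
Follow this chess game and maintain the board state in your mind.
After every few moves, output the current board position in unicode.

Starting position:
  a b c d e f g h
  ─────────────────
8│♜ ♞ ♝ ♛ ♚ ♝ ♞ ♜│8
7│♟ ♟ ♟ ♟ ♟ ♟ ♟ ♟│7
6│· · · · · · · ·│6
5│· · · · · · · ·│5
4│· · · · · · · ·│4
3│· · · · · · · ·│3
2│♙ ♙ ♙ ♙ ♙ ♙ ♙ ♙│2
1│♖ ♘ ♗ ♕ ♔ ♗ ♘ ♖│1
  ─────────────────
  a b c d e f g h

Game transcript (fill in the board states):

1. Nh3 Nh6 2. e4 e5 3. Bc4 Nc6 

  a b c d e f g h
  ─────────────────
8│♜ · ♝ ♛ ♚ ♝ · ♜│8
7│♟ ♟ ♟ ♟ · ♟ ♟ ♟│7
6│· · ♞ · · · · ♞│6
5│· · · · ♟ · · ·│5
4│· · ♗ · ♙ · · ·│4
3│· · · · · · · ♘│3
2│♙ ♙ ♙ ♙ · ♙ ♙ ♙│2
1│♖ ♘ ♗ ♕ ♔ · · ♖│1
  ─────────────────
  a b c d e f g h

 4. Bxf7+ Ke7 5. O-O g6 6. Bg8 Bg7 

  a b c d e f g h
  ─────────────────
8│♜ · ♝ ♛ · · ♗ ♜│8
7│♟ ♟ ♟ ♟ ♚ · ♝ ♟│7
6│· · ♞ · · · ♟ ♞│6
5│· · · · ♟ · · ·│5
4│· · · · ♙ · · ·│4
3│· · · · · · · ♘│3
2│♙ ♙ ♙ ♙ · ♙ ♙ ♙│2
1│♖ ♘ ♗ ♕ · ♖ ♔ ·│1
  ─────────────────
  a b c d e f g h

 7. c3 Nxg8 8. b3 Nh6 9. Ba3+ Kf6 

  a b c d e f g h
  ─────────────────
8│♜ · ♝ ♛ · · · ♜│8
7│♟ ♟ ♟ ♟ · · ♝ ♟│7
6│· · ♞ · · ♚ ♟ ♞│6
5│· · · · ♟ · · ·│5
4│· · · · ♙ · · ·│4
3│♗ ♙ ♙ · · · · ♘│3
2│♙ · · ♙ · ♙ ♙ ♙│2
1│♖ ♘ · ♕ · ♖ ♔ ·│1
  ─────────────────
  a b c d e f g h

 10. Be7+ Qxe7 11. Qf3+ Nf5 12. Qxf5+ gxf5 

  a b c d e f g h
  ─────────────────
8│♜ · ♝ · · · · ♜│8
7│♟ ♟ ♟ ♟ ♛ · ♝ ♟│7
6│· · ♞ · · ♚ · ·│6
5│· · · · ♟ ♟ · ·│5
4│· · · · ♙ · · ·│4
3│· ♙ ♙ · · · · ♘│3
2│♙ · · ♙ · ♙ ♙ ♙│2
1│♖ ♘ · · · ♖ ♔ ·│1
  ─────────────────
  a b c d e f g h

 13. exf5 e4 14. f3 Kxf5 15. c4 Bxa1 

  a b c d e f g h
  ─────────────────
8│♜ · ♝ · · · · ♜│8
7│♟ ♟ ♟ ♟ ♛ · · ♟│7
6│· · ♞ · · · · ·│6
5│· · · · · ♚ · ·│5
4│· · ♙ · ♟ · · ·│4
3│· ♙ · · · ♙ · ♘│3
2│♙ · · ♙ · · ♙ ♙│2
1│♝ ♘ · · · ♖ ♔ ·│1
  ─────────────────
  a b c d e f g h



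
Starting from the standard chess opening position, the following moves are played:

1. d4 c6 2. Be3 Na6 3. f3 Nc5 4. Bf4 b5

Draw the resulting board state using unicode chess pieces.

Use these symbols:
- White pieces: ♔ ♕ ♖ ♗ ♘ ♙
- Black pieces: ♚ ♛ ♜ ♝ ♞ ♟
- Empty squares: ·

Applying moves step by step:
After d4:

♜ ♞ ♝ ♛ ♚ ♝ ♞ ♜
♟ ♟ ♟ ♟ ♟ ♟ ♟ ♟
· · · · · · · ·
· · · · · · · ·
· · · ♙ · · · ·
· · · · · · · ·
♙ ♙ ♙ · ♙ ♙ ♙ ♙
♖ ♘ ♗ ♕ ♔ ♗ ♘ ♖


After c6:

♜ ♞ ♝ ♛ ♚ ♝ ♞ ♜
♟ ♟ · ♟ ♟ ♟ ♟ ♟
· · ♟ · · · · ·
· · · · · · · ·
· · · ♙ · · · ·
· · · · · · · ·
♙ ♙ ♙ · ♙ ♙ ♙ ♙
♖ ♘ ♗ ♕ ♔ ♗ ♘ ♖


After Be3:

♜ ♞ ♝ ♛ ♚ ♝ ♞ ♜
♟ ♟ · ♟ ♟ ♟ ♟ ♟
· · ♟ · · · · ·
· · · · · · · ·
· · · ♙ · · · ·
· · · · ♗ · · ·
♙ ♙ ♙ · ♙ ♙ ♙ ♙
♖ ♘ · ♕ ♔ ♗ ♘ ♖


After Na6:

♜ · ♝ ♛ ♚ ♝ ♞ ♜
♟ ♟ · ♟ ♟ ♟ ♟ ♟
♞ · ♟ · · · · ·
· · · · · · · ·
· · · ♙ · · · ·
· · · · ♗ · · ·
♙ ♙ ♙ · ♙ ♙ ♙ ♙
♖ ♘ · ♕ ♔ ♗ ♘ ♖


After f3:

♜ · ♝ ♛ ♚ ♝ ♞ ♜
♟ ♟ · ♟ ♟ ♟ ♟ ♟
♞ · ♟ · · · · ·
· · · · · · · ·
· · · ♙ · · · ·
· · · · ♗ ♙ · ·
♙ ♙ ♙ · ♙ · ♙ ♙
♖ ♘ · ♕ ♔ ♗ ♘ ♖


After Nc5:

♜ · ♝ ♛ ♚ ♝ ♞ ♜
♟ ♟ · ♟ ♟ ♟ ♟ ♟
· · ♟ · · · · ·
· · ♞ · · · · ·
· · · ♙ · · · ·
· · · · ♗ ♙ · ·
♙ ♙ ♙ · ♙ · ♙ ♙
♖ ♘ · ♕ ♔ ♗ ♘ ♖


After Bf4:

♜ · ♝ ♛ ♚ ♝ ♞ ♜
♟ ♟ · ♟ ♟ ♟ ♟ ♟
· · ♟ · · · · ·
· · ♞ · · · · ·
· · · ♙ · ♗ · ·
· · · · · ♙ · ·
♙ ♙ ♙ · ♙ · ♙ ♙
♖ ♘ · ♕ ♔ ♗ ♘ ♖


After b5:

♜ · ♝ ♛ ♚ ♝ ♞ ♜
♟ · · ♟ ♟ ♟ ♟ ♟
· · ♟ · · · · ·
· ♟ ♞ · · · · ·
· · · ♙ · ♗ · ·
· · · · · ♙ · ·
♙ ♙ ♙ · ♙ · ♙ ♙
♖ ♘ · ♕ ♔ ♗ ♘ ♖



  a b c d e f g h
  ─────────────────
8│♜ · ♝ ♛ ♚ ♝ ♞ ♜│8
7│♟ · · ♟ ♟ ♟ ♟ ♟│7
6│· · ♟ · · · · ·│6
5│· ♟ ♞ · · · · ·│5
4│· · · ♙ · ♗ · ·│4
3│· · · · · ♙ · ·│3
2│♙ ♙ ♙ · ♙ · ♙ ♙│2
1│♖ ♘ · ♕ ♔ ♗ ♘ ♖│1
  ─────────────────
  a b c d e f g h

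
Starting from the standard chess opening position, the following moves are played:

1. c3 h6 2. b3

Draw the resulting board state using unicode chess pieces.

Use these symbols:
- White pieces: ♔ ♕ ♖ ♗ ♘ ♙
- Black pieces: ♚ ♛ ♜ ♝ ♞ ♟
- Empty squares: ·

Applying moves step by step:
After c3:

♜ ♞ ♝ ♛ ♚ ♝ ♞ ♜
♟ ♟ ♟ ♟ ♟ ♟ ♟ ♟
· · · · · · · ·
· · · · · · · ·
· · · · · · · ·
· · ♙ · · · · ·
♙ ♙ · ♙ ♙ ♙ ♙ ♙
♖ ♘ ♗ ♕ ♔ ♗ ♘ ♖


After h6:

♜ ♞ ♝ ♛ ♚ ♝ ♞ ♜
♟ ♟ ♟ ♟ ♟ ♟ ♟ ·
· · · · · · · ♟
· · · · · · · ·
· · · · · · · ·
· · ♙ · · · · ·
♙ ♙ · ♙ ♙ ♙ ♙ ♙
♖ ♘ ♗ ♕ ♔ ♗ ♘ ♖


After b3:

♜ ♞ ♝ ♛ ♚ ♝ ♞ ♜
♟ ♟ ♟ ♟ ♟ ♟ ♟ ·
· · · · · · · ♟
· · · · · · · ·
· · · · · · · ·
· ♙ ♙ · · · · ·
♙ · · ♙ ♙ ♙ ♙ ♙
♖ ♘ ♗ ♕ ♔ ♗ ♘ ♖



  a b c d e f g h
  ─────────────────
8│♜ ♞ ♝ ♛ ♚ ♝ ♞ ♜│8
7│♟ ♟ ♟ ♟ ♟ ♟ ♟ ·│7
6│· · · · · · · ♟│6
5│· · · · · · · ·│5
4│· · · · · · · ·│4
3│· ♙ ♙ · · · · ·│3
2│♙ · · ♙ ♙ ♙ ♙ ♙│2
1│♖ ♘ ♗ ♕ ♔ ♗ ♘ ♖│1
  ─────────────────
  a b c d e f g h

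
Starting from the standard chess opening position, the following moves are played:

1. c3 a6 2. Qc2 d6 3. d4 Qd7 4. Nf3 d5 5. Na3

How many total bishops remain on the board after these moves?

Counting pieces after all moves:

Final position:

  a b c d e f g h
  ─────────────────
8│♜ ♞ ♝ · ♚ ♝ ♞ ♜│8
7│· ♟ ♟ ♛ ♟ ♟ ♟ ♟│7
6│♟ · · · · · · ·│6
5│· · · ♟ · · · ·│5
4│· · · ♙ · · · ·│4
3│♘ · ♙ · · ♘ · ·│3
2│♙ ♙ ♕ · ♙ ♙ ♙ ♙│2
1│♖ · ♗ · ♔ ♗ · ♖│1
  ─────────────────
  a b c d e f g h


4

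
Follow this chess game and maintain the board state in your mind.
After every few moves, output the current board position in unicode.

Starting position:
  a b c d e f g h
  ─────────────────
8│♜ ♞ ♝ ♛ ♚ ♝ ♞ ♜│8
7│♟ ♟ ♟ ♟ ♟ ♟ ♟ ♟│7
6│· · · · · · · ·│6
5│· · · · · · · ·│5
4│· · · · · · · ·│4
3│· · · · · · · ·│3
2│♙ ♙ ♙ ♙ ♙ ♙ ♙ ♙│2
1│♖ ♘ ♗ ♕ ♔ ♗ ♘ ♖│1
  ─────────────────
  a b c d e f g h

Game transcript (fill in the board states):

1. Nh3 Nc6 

  a b c d e f g h
  ─────────────────
8│♜ · ♝ ♛ ♚ ♝ ♞ ♜│8
7│♟ ♟ ♟ ♟ ♟ ♟ ♟ ♟│7
6│· · ♞ · · · · ·│6
5│· · · · · · · ·│5
4│· · · · · · · ·│4
3│· · · · · · · ♘│3
2│♙ ♙ ♙ ♙ ♙ ♙ ♙ ♙│2
1│♖ ♘ ♗ ♕ ♔ ♗ · ♖│1
  ─────────────────
  a b c d e f g h

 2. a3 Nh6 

  a b c d e f g h
  ─────────────────
8│♜ · ♝ ♛ ♚ ♝ · ♜│8
7│♟ ♟ ♟ ♟ ♟ ♟ ♟ ♟│7
6│· · ♞ · · · · ♞│6
5│· · · · · · · ·│5
4│· · · · · · · ·│4
3│♙ · · · · · · ♘│3
2│· ♙ ♙ ♙ ♙ ♙ ♙ ♙│2
1│♖ ♘ ♗ ♕ ♔ ♗ · ♖│1
  ─────────────────
  a b c d e f g h

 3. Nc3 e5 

  a b c d e f g h
  ─────────────────
8│♜ · ♝ ♛ ♚ ♝ · ♜│8
7│♟ ♟ ♟ ♟ · ♟ ♟ ♟│7
6│· · ♞ · · · · ♞│6
5│· · · · ♟ · · ·│5
4│· · · · · · · ·│4
3│♙ · ♘ · · · · ♘│3
2│· ♙ ♙ ♙ ♙ ♙ ♙ ♙│2
1│♖ · ♗ ♕ ♔ ♗ · ♖│1
  ─────────────────
  a b c d e f g h

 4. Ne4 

  a b c d e f g h
  ─────────────────
8│♜ · ♝ ♛ ♚ ♝ · ♜│8
7│♟ ♟ ♟ ♟ · ♟ ♟ ♟│7
6│· · ♞ · · · · ♞│6
5│· · · · ♟ · · ·│5
4│· · · · ♘ · · ·│4
3│♙ · · · · · · ♘│3
2│· ♙ ♙ ♙ ♙ ♙ ♙ ♙│2
1│♖ · ♗ ♕ ♔ ♗ · ♖│1
  ─────────────────
  a b c d e f g h
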